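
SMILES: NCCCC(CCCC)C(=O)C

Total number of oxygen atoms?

1

The symbol for oxygen appears 1 time in the SMILES.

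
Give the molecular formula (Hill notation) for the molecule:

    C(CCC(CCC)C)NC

Heavy atoms from the SMILES: 9 C, 1 N.
Implicit hydrogens by atom environment:
  5 × C: 2 H each → 10
  3 × C: 3 H each → 9
  1 × C: 1 H
  1 × N: 1 H
  Total hydrogens = 21.
Molecular formula: C9H21N

C9H21N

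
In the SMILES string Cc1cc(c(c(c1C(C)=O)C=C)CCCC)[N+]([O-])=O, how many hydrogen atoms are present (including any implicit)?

19

Hydrogens are implicit in SMILES; fill each atom to its normal valence:
  5 × C (aromatic): no H
  4 × C: 2 H each → 8
  3 × C: 3 H each → 9
  2 × O: no H
  1 × C (aromatic): 1 H
  1 × C: 1 H
  1 × C: no H
  1 × N (charge +1): no H
  1 × O (charge -1): no H
  Total hydrogens = 19.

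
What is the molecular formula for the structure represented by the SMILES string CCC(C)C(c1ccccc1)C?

C12H18

Heavy atoms from the SMILES: 12 C.
Implicit hydrogens by atom environment:
  5 × C (aromatic): 1 H each → 5
  3 × C: 3 H each → 9
  2 × C: 1 H each → 2
  1 × C: 2 H
  1 × C (aromatic): no H
  Total hydrogens = 18.
Molecular formula: C12H18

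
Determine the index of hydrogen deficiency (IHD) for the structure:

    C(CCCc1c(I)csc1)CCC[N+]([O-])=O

Molecular formula from the SMILES: C11H16INO2S.
DoU = (2C + 2 + N − H − X)/2 = (2·11 + 2 + 1 − 16 − 1)/2 = 8/2 = 4.
(Structurally: 1 ring(s) + 3 π bond(s) = 4.)

4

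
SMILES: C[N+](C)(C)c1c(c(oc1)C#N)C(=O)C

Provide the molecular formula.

Heavy atoms from the SMILES: 10 C, 2 N, 2 O.
Implicit hydrogens by atom environment:
  4 × C: 3 H each → 12
  3 × C (aromatic): no H
  2 × C: no H
  1 × C (aromatic): 1 H
  1 × N (charge +1): no H
  1 × N: no H
  1 × O (aromatic): no H
  1 × O: no H
  Total hydrogens = 13.
Net charge +1.
Molecular formula: C10H13N2O2+

C10H13N2O2+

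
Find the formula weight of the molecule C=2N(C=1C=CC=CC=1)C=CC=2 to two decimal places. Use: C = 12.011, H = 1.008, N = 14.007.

Molecular formula: C10H9N.
M = 10×12.011 + 9×1.008 + 1×14.007 = 143.19 g/mol.

143.19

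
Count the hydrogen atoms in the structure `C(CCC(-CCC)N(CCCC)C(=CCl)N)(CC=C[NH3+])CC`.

Hydrogens are implicit in SMILES; fill each atom to its normal valence:
  9 × C: 2 H each → 18
  5 × C: 1 H each → 5
  3 × C: 3 H each → 9
  1 × C: no H
  1 × Cl: no H
  1 × N (charge +1): 3 H
  1 × N: 2 H
  1 × N: no H
  Total hydrogens = 37.

37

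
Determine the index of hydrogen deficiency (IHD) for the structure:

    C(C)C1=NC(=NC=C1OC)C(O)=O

Molecular formula from the SMILES: C8H10N2O3.
DoU = (2C + 2 + N − H − X)/2 = (2·8 + 2 + 2 − 10 − 0)/2 = 10/2 = 5.
(Structurally: 1 ring(s) + 4 π bond(s) = 5.)

5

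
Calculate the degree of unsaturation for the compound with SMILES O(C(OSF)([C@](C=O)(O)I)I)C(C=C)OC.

Molecular formula from the SMILES: C7H9FI2O5S.
DoU = (2C + 2 + N − H − X)/2 = (2·7 + 2 + 0 − 9 − 3)/2 = 4/2 = 2.
(Structurally: 0 ring(s) + 2 π bond(s) = 2.)

2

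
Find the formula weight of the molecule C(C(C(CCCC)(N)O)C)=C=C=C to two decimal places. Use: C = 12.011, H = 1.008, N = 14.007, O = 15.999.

Molecular formula: C11H19NO.
M = 11×12.011 + 19×1.008 + 1×14.007 + 1×15.999 = 181.28 g/mol.

181.28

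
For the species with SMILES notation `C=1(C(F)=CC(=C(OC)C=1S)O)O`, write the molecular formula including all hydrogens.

C7H7FO3S

Heavy atoms from the SMILES: 7 C, 1 F, 3 O, 1 S.
Implicit hydrogens by atom environment:
  5 × C (aromatic): no H
  2 × O: 1 H each → 2
  1 × C: 3 H
  1 × C (aromatic): 1 H
  1 × F: no H
  1 × O: no H
  1 × S: 1 H
  Total hydrogens = 7.
Molecular formula: C7H7FO3S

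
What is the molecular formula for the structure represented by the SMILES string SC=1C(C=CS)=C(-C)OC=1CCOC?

C10H14O2S2

Heavy atoms from the SMILES: 10 C, 2 O, 2 S.
Implicit hydrogens by atom environment:
  4 × C (aromatic): no H
  2 × C: 3 H each → 6
  2 × C: 2 H each → 4
  2 × C: 1 H each → 2
  2 × S: 1 H each → 2
  1 × O (aromatic): no H
  1 × O: no H
  Total hydrogens = 14.
Molecular formula: C10H14O2S2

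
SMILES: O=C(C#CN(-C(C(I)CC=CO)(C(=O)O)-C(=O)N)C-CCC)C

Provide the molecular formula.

C15H21IN2O5

Heavy atoms from the SMILES: 15 C, 1 I, 2 N, 5 O.
Implicit hydrogens by atom environment:
  6 × C: no H
  4 × C: 2 H each → 8
  3 × C: 1 H each → 3
  3 × O: no H
  2 × C: 3 H each → 6
  2 × O: 1 H each → 2
  1 × I: no H
  1 × N: 2 H
  1 × N: no H
  Total hydrogens = 21.
Molecular formula: C15H21IN2O5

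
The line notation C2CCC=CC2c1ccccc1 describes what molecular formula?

C12H14

Heavy atoms from the SMILES: 12 C.
Implicit hydrogens by atom environment:
  5 × C (aromatic): 1 H each → 5
  3 × C: 2 H each → 6
  3 × C: 1 H each → 3
  1 × C (aromatic): no H
  Total hydrogens = 14.
Molecular formula: C12H14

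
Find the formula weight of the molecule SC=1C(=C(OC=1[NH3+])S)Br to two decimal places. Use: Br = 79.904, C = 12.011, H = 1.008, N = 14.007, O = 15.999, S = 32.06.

227.11

Molecular formula: C4H5BrNOS2+.
M = 1×79.904 + 4×12.011 + 5×1.008 + 1×14.007 + 1×15.999 + 2×32.06 = 227.11 g/mol.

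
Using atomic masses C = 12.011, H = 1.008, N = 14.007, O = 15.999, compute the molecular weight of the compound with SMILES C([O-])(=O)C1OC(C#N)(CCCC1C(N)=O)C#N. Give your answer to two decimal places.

Molecular formula: C10H10N3O4-.
M = 10×12.011 + 10×1.008 + 3×14.007 + 4×15.999 = 236.21 g/mol.

236.21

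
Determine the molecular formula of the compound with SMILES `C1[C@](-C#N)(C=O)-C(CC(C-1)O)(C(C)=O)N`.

Heavy atoms from the SMILES: 10 C, 2 N, 3 O.
Implicit hydrogens by atom environment:
  4 × C: no H
  3 × C: 2 H each → 6
  2 × C: 1 H each → 2
  2 × O: no H
  1 × C: 3 H
  1 × N: 2 H
  1 × N: no H
  1 × O: 1 H
  Total hydrogens = 14.
Molecular formula: C10H14N2O3

C10H14N2O3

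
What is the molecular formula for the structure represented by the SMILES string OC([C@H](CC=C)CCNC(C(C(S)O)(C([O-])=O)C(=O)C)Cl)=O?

Heavy atoms from the SMILES: 13 C, 1 Cl, 1 N, 6 O, 1 S.
Implicit hydrogens by atom environment:
  4 × C: 2 H each → 8
  4 × C: 1 H each → 4
  4 × C: no H
  3 × O: no H
  2 × O: 1 H each → 2
  1 × C: 3 H
  1 × Cl: no H
  1 × N: 1 H
  1 × O (charge -1): no H
  1 × S: 1 H
  Total hydrogens = 19.
Net charge -1.
Molecular formula: C13H19ClNO6S-

C13H19ClNO6S-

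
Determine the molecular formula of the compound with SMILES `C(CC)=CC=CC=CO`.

C8H12O

Heavy atoms from the SMILES: 8 C, 1 O.
Implicit hydrogens by atom environment:
  6 × C: 1 H each → 6
  1 × C: 3 H
  1 × C: 2 H
  1 × O: 1 H
  Total hydrogens = 12.
Molecular formula: C8H12O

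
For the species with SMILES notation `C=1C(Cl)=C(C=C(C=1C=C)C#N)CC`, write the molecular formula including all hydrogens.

C11H10ClN

Heavy atoms from the SMILES: 11 C, 1 Cl, 1 N.
Implicit hydrogens by atom environment:
  4 × C (aromatic): no H
  2 × C: 2 H each → 4
  2 × C (aromatic): 1 H each → 2
  1 × C: 3 H
  1 × C: 1 H
  1 × C: no H
  1 × Cl: no H
  1 × N: no H
  Total hydrogens = 10.
Molecular formula: C11H10ClN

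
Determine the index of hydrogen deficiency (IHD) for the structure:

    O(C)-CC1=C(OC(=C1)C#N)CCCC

5

Molecular formula from the SMILES: C11H15NO2.
DoU = (2C + 2 + N − H − X)/2 = (2·11 + 2 + 1 − 15 − 0)/2 = 10/2 = 5.
(Structurally: 1 ring(s) + 4 π bond(s) = 5.)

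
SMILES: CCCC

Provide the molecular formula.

Heavy atoms from the SMILES: 4 C.
Implicit hydrogens by atom environment:
  2 × C: 3 H each → 6
  2 × C: 2 H each → 4
  Total hydrogens = 10.
Molecular formula: C4H10

C4H10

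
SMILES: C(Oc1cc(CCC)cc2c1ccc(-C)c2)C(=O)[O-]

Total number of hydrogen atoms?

17

Hydrogens are implicit in SMILES; fill each atom to its normal valence:
  5 × C (aromatic): 1 H each → 5
  5 × C (aromatic): no H
  3 × C: 2 H each → 6
  2 × C: 3 H each → 6
  2 × O: no H
  1 × C: no H
  1 × O (charge -1): no H
  Total hydrogens = 17.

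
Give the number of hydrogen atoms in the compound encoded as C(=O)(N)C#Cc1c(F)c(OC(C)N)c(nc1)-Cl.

Hydrogens are implicit in SMILES; fill each atom to its normal valence:
  4 × C (aromatic): no H
  3 × C: no H
  2 × N: 2 H each → 4
  2 × O: no H
  1 × C: 3 H
  1 × C (aromatic): 1 H
  1 × C: 1 H
  1 × Cl: no H
  1 × F: no H
  1 × N (aromatic): no H
  Total hydrogens = 9.

9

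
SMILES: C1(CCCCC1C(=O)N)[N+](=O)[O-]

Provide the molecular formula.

Heavy atoms from the SMILES: 7 C, 2 N, 3 O.
Implicit hydrogens by atom environment:
  4 × C: 2 H each → 8
  2 × C: 1 H each → 2
  2 × O: no H
  1 × C: no H
  1 × N: 2 H
  1 × N (charge +1): no H
  1 × O (charge -1): no H
  Total hydrogens = 12.
Molecular formula: C7H12N2O3

C7H12N2O3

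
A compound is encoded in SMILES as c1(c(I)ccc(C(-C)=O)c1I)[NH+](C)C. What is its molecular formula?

C10H12I2NO+

Heavy atoms from the SMILES: 10 C, 2 I, 1 N, 1 O.
Implicit hydrogens by atom environment:
  4 × C (aromatic): no H
  3 × C: 3 H each → 9
  2 × C (aromatic): 1 H each → 2
  2 × I: no H
  1 × C: no H
  1 × N (charge +1): 1 H
  1 × O: no H
  Total hydrogens = 12.
Net charge +1.
Molecular formula: C10H12I2NO+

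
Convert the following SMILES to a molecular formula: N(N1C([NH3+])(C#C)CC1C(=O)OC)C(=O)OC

Heavy atoms from the SMILES: 9 C, 3 N, 4 O.
Implicit hydrogens by atom environment:
  4 × C: no H
  4 × O: no H
  2 × C: 3 H each → 6
  2 × C: 1 H each → 2
  1 × C: 2 H
  1 × N (charge +1): 3 H
  1 × N: 1 H
  1 × N: no H
  Total hydrogens = 14.
Net charge +1.
Molecular formula: C9H14N3O4+

C9H14N3O4+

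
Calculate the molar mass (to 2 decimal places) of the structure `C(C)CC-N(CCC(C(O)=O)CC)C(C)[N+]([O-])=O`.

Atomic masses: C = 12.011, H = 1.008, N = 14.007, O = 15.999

260.33

Molecular formula: C12H24N2O4.
M = 12×12.011 + 24×1.008 + 2×14.007 + 4×15.999 = 260.33 g/mol.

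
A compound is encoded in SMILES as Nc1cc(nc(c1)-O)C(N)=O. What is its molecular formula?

Heavy atoms from the SMILES: 6 C, 3 N, 2 O.
Implicit hydrogens by atom environment:
  3 × C (aromatic): no H
  2 × C (aromatic): 1 H each → 2
  2 × N: 2 H each → 4
  1 × C: no H
  1 × N (aromatic): no H
  1 × O: 1 H
  1 × O: no H
  Total hydrogens = 7.
Molecular formula: C6H7N3O2

C6H7N3O2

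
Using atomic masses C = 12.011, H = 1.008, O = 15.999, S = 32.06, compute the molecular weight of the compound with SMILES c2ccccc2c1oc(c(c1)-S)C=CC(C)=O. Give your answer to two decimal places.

244.31

Molecular formula: C14H12O2S.
M = 14×12.011 + 12×1.008 + 2×15.999 + 1×32.06 = 244.31 g/mol.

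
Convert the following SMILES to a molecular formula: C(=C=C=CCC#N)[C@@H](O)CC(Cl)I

Heavy atoms from the SMILES: 9 C, 1 Cl, 1 I, 1 N, 1 O.
Implicit hydrogens by atom environment:
  4 × C: 1 H each → 4
  3 × C: no H
  2 × C: 2 H each → 4
  1 × Cl: no H
  1 × I: no H
  1 × N: no H
  1 × O: 1 H
  Total hydrogens = 9.
Molecular formula: C9H9ClINO

C9H9ClINO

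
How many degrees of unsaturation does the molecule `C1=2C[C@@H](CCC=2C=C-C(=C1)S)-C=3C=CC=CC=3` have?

9

Molecular formula from the SMILES: C16H16S.
DoU = (2C + 2 + N − H − X)/2 = (2·16 + 2 + 0 − 16 − 0)/2 = 18/2 = 9.
(Structurally: 3 ring(s) + 6 π bond(s) = 9.)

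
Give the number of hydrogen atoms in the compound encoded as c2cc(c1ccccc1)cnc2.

9

Hydrogens are implicit in SMILES; fill each atom to its normal valence:
  9 × C (aromatic): 1 H each → 9
  2 × C (aromatic): no H
  1 × N (aromatic): no H
  Total hydrogens = 9.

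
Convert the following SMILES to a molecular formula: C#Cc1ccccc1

Heavy atoms from the SMILES: 8 C.
Implicit hydrogens by atom environment:
  5 × C (aromatic): 1 H each → 5
  1 × C: 1 H
  1 × C (aromatic): no H
  1 × C: no H
  Total hydrogens = 6.
Molecular formula: C8H6

C8H6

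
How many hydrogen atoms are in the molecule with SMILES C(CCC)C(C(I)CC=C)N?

18

Hydrogens are implicit in SMILES; fill each atom to its normal valence:
  5 × C: 2 H each → 10
  3 × C: 1 H each → 3
  1 × C: 3 H
  1 × I: no H
  1 × N: 2 H
  Total hydrogens = 18.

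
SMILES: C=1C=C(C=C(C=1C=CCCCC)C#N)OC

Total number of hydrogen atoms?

Hydrogens are implicit in SMILES; fill each atom to its normal valence:
  3 × C: 2 H each → 6
  3 × C (aromatic): 1 H each → 3
  3 × C (aromatic): no H
  2 × C: 3 H each → 6
  2 × C: 1 H each → 2
  1 × C: no H
  1 × N: no H
  1 × O: no H
  Total hydrogens = 17.

17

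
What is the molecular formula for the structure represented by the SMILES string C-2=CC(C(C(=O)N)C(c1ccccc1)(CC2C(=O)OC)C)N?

C17H22N2O3

Heavy atoms from the SMILES: 17 C, 2 N, 3 O.
Implicit hydrogens by atom environment:
  5 × C: 1 H each → 5
  5 × C (aromatic): 1 H each → 5
  3 × C: no H
  3 × O: no H
  2 × C: 3 H each → 6
  2 × N: 2 H each → 4
  1 × C: 2 H
  1 × C (aromatic): no H
  Total hydrogens = 22.
Molecular formula: C17H22N2O3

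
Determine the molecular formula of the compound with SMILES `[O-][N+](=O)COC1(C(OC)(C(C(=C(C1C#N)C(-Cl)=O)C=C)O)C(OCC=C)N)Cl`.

C16H19Cl2N3O7

Heavy atoms from the SMILES: 16 C, 2 Cl, 3 N, 7 O.
Implicit hydrogens by atom environment:
  6 × C: no H
  5 × C: 1 H each → 5
  5 × O: no H
  4 × C: 2 H each → 8
  2 × Cl: no H
  1 × C: 3 H
  1 × N: 2 H
  1 × N: no H
  1 × N (charge +1): no H
  1 × O: 1 H
  1 × O (charge -1): no H
  Total hydrogens = 19.
Molecular formula: C16H19Cl2N3O7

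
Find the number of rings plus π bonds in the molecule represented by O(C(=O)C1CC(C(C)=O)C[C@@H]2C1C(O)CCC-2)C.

4

Molecular formula from the SMILES: C14H22O4.
DoU = (2C + 2 + N − H − X)/2 = (2·14 + 2 + 0 − 22 − 0)/2 = 8/2 = 4.
(Structurally: 2 ring(s) + 2 π bond(s) = 4.)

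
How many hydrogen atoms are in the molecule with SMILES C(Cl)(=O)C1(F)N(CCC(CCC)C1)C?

Hydrogens are implicit in SMILES; fill each atom to its normal valence:
  5 × C: 2 H each → 10
  2 × C: 3 H each → 6
  2 × C: no H
  1 × C: 1 H
  1 × Cl: no H
  1 × F: no H
  1 × N: no H
  1 × O: no H
  Total hydrogens = 17.

17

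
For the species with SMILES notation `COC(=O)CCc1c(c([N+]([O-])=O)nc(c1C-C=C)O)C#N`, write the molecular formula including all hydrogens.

Heavy atoms from the SMILES: 13 C, 3 N, 5 O.
Implicit hydrogens by atom environment:
  5 × C (aromatic): no H
  4 × C: 2 H each → 8
  3 × O: no H
  2 × C: no H
  1 × C: 3 H
  1 × C: 1 H
  1 × N (aromatic): no H
  1 × N (charge +1): no H
  1 × N: no H
  1 × O: 1 H
  1 × O (charge -1): no H
  Total hydrogens = 13.
Molecular formula: C13H13N3O5

C13H13N3O5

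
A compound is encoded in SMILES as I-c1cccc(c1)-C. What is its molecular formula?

C7H7I

Heavy atoms from the SMILES: 7 C, 1 I.
Implicit hydrogens by atom environment:
  4 × C (aromatic): 1 H each → 4
  2 × C (aromatic): no H
  1 × C: 3 H
  1 × I: no H
  Total hydrogens = 7.
Molecular formula: C7H7I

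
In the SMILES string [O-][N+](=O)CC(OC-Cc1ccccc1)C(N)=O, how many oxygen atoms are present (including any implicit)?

The symbol for oxygen appears 4 times in the SMILES.

4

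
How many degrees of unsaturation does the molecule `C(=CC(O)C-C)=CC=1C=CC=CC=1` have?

6

Molecular formula from the SMILES: C12H14O.
DoU = (2C + 2 + N − H − X)/2 = (2·12 + 2 + 0 − 14 − 0)/2 = 12/2 = 6.
(Structurally: 1 ring(s) + 5 π bond(s) = 6.)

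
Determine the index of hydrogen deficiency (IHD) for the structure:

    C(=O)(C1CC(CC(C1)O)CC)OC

Molecular formula from the SMILES: C10H18O3.
DoU = (2C + 2 + N − H − X)/2 = (2·10 + 2 + 0 − 18 − 0)/2 = 4/2 = 2.
(Structurally: 1 ring(s) + 1 π bond(s) = 2.)

2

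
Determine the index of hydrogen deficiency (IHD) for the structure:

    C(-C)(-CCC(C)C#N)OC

Molecular formula from the SMILES: C8H15NO.
DoU = (2C + 2 + N − H − X)/2 = (2·8 + 2 + 1 − 15 − 0)/2 = 4/2 = 2.
(Structurally: 0 ring(s) + 2 π bond(s) = 2.)

2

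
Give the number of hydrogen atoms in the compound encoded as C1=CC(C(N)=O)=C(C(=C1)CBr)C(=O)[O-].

7

Hydrogens are implicit in SMILES; fill each atom to its normal valence:
  3 × C (aromatic): 1 H each → 3
  3 × C (aromatic): no H
  2 × C: no H
  2 × O: no H
  1 × Br: no H
  1 × C: 2 H
  1 × N: 2 H
  1 × O (charge -1): no H
  Total hydrogens = 7.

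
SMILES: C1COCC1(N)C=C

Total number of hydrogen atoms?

Hydrogens are implicit in SMILES; fill each atom to its normal valence:
  4 × C: 2 H each → 8
  1 × C: 1 H
  1 × C: no H
  1 × N: 2 H
  1 × O: no H
  Total hydrogens = 11.

11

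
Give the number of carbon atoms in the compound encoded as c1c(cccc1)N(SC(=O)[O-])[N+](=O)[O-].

7

The symbol for carbon appears 7 times in the SMILES. Lowercase c denotes aromatic carbon and counts toward C.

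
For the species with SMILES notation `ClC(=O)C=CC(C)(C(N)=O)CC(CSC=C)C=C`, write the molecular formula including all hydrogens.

C13H18ClNO2S

Heavy atoms from the SMILES: 13 C, 1 Cl, 1 N, 2 O, 1 S.
Implicit hydrogens by atom environment:
  5 × C: 1 H each → 5
  4 × C: 2 H each → 8
  3 × C: no H
  2 × O: no H
  1 × C: 3 H
  1 × Cl: no H
  1 × N: 2 H
  1 × S: no H
  Total hydrogens = 18.
Molecular formula: C13H18ClNO2S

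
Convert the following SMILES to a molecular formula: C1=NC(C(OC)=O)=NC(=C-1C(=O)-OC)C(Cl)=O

C9H7ClN2O5

Heavy atoms from the SMILES: 9 C, 1 Cl, 2 N, 5 O.
Implicit hydrogens by atom environment:
  5 × O: no H
  3 × C (aromatic): no H
  3 × C: no H
  2 × C: 3 H each → 6
  2 × N (aromatic): no H
  1 × C (aromatic): 1 H
  1 × Cl: no H
  Total hydrogens = 7.
Molecular formula: C9H7ClN2O5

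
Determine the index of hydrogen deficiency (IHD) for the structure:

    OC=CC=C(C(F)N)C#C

Molecular formula from the SMILES: C7H8FNO.
DoU = (2C + 2 + N − H − X)/2 = (2·7 + 2 + 1 − 8 − 1)/2 = 8/2 = 4.
(Structurally: 0 ring(s) + 4 π bond(s) = 4.)

4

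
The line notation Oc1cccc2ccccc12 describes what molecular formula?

Heavy atoms from the SMILES: 10 C, 1 O.
Implicit hydrogens by atom environment:
  7 × C (aromatic): 1 H each → 7
  3 × C (aromatic): no H
  1 × O: 1 H
  Total hydrogens = 8.
Molecular formula: C10H8O

C10H8O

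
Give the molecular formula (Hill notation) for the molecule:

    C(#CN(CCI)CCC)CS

Heavy atoms from the SMILES: 8 C, 1 I, 1 N, 1 S.
Implicit hydrogens by atom environment:
  5 × C: 2 H each → 10
  2 × C: no H
  1 × C: 3 H
  1 × I: no H
  1 × N: no H
  1 × S: 1 H
  Total hydrogens = 14.
Molecular formula: C8H14INS

C8H14INS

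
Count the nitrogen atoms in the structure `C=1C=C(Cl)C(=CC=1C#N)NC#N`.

The symbol for nitrogen appears 3 times in the SMILES.

3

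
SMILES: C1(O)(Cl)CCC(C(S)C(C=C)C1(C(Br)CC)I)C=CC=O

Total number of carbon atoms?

The symbol for carbon appears 15 times in the SMILES. (Cl is a single chlorine, not C + l.)

15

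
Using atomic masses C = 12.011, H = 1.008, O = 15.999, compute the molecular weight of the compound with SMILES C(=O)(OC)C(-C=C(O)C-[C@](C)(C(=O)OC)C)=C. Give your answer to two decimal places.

242.27

Molecular formula: C12H18O5.
M = 12×12.011 + 18×1.008 + 5×15.999 = 242.27 g/mol.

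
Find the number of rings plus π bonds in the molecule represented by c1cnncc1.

4

Molecular formula from the SMILES: C4H4N2.
DoU = (2C + 2 + N − H − X)/2 = (2·4 + 2 + 2 − 4 − 0)/2 = 8/2 = 4.
(Structurally: 1 ring(s) + 3 π bond(s) = 4.)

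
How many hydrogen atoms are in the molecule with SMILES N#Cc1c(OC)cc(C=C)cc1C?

Hydrogens are implicit in SMILES; fill each atom to its normal valence:
  4 × C (aromatic): no H
  2 × C: 3 H each → 6
  2 × C (aromatic): 1 H each → 2
  1 × C: 2 H
  1 × C: 1 H
  1 × C: no H
  1 × N: no H
  1 × O: no H
  Total hydrogens = 11.

11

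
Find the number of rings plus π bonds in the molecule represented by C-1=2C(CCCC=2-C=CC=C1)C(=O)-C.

6

Molecular formula from the SMILES: C12H14O.
DoU = (2C + 2 + N − H − X)/2 = (2·12 + 2 + 0 − 14 − 0)/2 = 12/2 = 6.
(Structurally: 2 ring(s) + 4 π bond(s) = 6.)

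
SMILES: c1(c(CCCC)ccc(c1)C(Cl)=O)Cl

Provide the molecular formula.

Heavy atoms from the SMILES: 11 C, 2 Cl, 1 O.
Implicit hydrogens by atom environment:
  3 × C: 2 H each → 6
  3 × C (aromatic): 1 H each → 3
  3 × C (aromatic): no H
  2 × Cl: no H
  1 × C: 3 H
  1 × C: no H
  1 × O: no H
  Total hydrogens = 12.
Molecular formula: C11H12Cl2O

C11H12Cl2O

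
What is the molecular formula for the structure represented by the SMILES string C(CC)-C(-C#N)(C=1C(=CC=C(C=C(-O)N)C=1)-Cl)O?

C13H15ClN2O2

Heavy atoms from the SMILES: 13 C, 1 Cl, 2 N, 2 O.
Implicit hydrogens by atom environment:
  3 × C (aromatic): 1 H each → 3
  3 × C (aromatic): no H
  3 × C: no H
  2 × C: 2 H each → 4
  2 × O: 1 H each → 2
  1 × C: 3 H
  1 × C: 1 H
  1 × Cl: no H
  1 × N: 2 H
  1 × N: no H
  Total hydrogens = 15.
Molecular formula: C13H15ClN2O2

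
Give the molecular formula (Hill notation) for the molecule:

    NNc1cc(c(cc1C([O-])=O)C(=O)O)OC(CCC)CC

Heavy atoms from the SMILES: 14 C, 2 N, 5 O.
Implicit hydrogens by atom environment:
  4 × C (aromatic): no H
  3 × C: 2 H each → 6
  3 × O: no H
  2 × C: 3 H each → 6
  2 × C (aromatic): 1 H each → 2
  2 × C: no H
  1 × C: 1 H
  1 × N: 2 H
  1 × N: 1 H
  1 × O: 1 H
  1 × O (charge -1): no H
  Total hydrogens = 19.
Net charge -1.
Molecular formula: C14H19N2O5-

C14H19N2O5-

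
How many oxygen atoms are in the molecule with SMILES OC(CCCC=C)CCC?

1

The symbol for oxygen appears 1 time in the SMILES.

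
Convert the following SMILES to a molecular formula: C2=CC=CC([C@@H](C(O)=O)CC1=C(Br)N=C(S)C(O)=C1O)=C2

C14H12BrNO4S

Heavy atoms from the SMILES: 1 Br, 14 C, 1 N, 4 O, 1 S.
Implicit hydrogens by atom environment:
  6 × C (aromatic): no H
  5 × C (aromatic): 1 H each → 5
  3 × O: 1 H each → 3
  1 × Br: no H
  1 × C: 2 H
  1 × C: 1 H
  1 × C: no H
  1 × N (aromatic): no H
  1 × O: no H
  1 × S: 1 H
  Total hydrogens = 12.
Molecular formula: C14H12BrNO4S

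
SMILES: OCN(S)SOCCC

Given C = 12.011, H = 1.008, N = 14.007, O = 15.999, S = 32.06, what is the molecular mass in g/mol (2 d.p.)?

169.26

Molecular formula: C4H11NO2S2.
M = 4×12.011 + 11×1.008 + 1×14.007 + 2×15.999 + 2×32.06 = 169.26 g/mol.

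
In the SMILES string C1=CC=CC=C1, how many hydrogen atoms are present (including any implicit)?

6

Hydrogens are implicit in SMILES; fill each atom to its normal valence:
  6 × C (aromatic): 1 H each → 6
  Total hydrogens = 6.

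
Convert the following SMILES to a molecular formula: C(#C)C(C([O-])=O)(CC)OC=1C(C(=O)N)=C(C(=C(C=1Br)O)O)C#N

Heavy atoms from the SMILES: 1 Br, 14 C, 2 N, 6 O.
Implicit hydrogens by atom environment:
  6 × C (aromatic): no H
  5 × C: no H
  3 × O: no H
  2 × O: 1 H each → 2
  1 × Br: no H
  1 × C: 3 H
  1 × C: 2 H
  1 × C: 1 H
  1 × N: 2 H
  1 × N: no H
  1 × O (charge -1): no H
  Total hydrogens = 10.
Net charge -1.
Molecular formula: C14H10BrN2O6-

C14H10BrN2O6-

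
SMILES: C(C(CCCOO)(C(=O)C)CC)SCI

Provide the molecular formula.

Heavy atoms from the SMILES: 10 C, 1 I, 3 O, 1 S.
Implicit hydrogens by atom environment:
  6 × C: 2 H each → 12
  2 × C: 3 H each → 6
  2 × C: no H
  2 × O: no H
  1 × I: no H
  1 × O: 1 H
  1 × S: no H
  Total hydrogens = 19.
Molecular formula: C10H19IO3S

C10H19IO3S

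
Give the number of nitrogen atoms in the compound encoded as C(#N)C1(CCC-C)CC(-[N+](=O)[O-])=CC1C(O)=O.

The symbol for nitrogen appears 2 times in the SMILES.

2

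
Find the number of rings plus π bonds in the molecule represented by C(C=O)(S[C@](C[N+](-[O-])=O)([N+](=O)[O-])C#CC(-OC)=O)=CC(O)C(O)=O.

Molecular formula from the SMILES: C11H10N2O10S.
DoU = (2C + 2 + N − H − X)/2 = (2·11 + 2 + 2 − 10 − 0)/2 = 16/2 = 8.
(Structurally: 0 ring(s) + 8 π bond(s) = 8.)

8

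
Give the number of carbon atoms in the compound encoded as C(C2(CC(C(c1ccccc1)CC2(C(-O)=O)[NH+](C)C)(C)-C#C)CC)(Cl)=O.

The symbol for carbon appears 21 times in the SMILES. Lowercase c denotes aromatic carbon and counts toward C.

21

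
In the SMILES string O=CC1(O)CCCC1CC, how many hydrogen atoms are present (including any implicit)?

Hydrogens are implicit in SMILES; fill each atom to its normal valence:
  4 × C: 2 H each → 8
  2 × C: 1 H each → 2
  1 × C: 3 H
  1 × C: no H
  1 × O: 1 H
  1 × O: no H
  Total hydrogens = 14.

14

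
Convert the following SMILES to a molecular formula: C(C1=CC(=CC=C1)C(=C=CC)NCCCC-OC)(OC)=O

Heavy atoms from the SMILES: 17 C, 1 N, 3 O.
Implicit hydrogens by atom environment:
  4 × C: 2 H each → 8
  4 × C (aromatic): 1 H each → 4
  3 × C: 3 H each → 9
  3 × C: no H
  3 × O: no H
  2 × C (aromatic): no H
  1 × C: 1 H
  1 × N: 1 H
  Total hydrogens = 23.
Molecular formula: C17H23NO3

C17H23NO3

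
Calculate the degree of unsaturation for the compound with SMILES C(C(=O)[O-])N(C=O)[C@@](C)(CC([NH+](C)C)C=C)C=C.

Molecular formula from the SMILES: C13H22N2O3.
DoU = (2C + 2 + N − H − X)/2 = (2·13 + 2 + 2 − 22 − 0)/2 = 8/2 = 4.
(Structurally: 0 ring(s) + 4 π bond(s) = 4.)

4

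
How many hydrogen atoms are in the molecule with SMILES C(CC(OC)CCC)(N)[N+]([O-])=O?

16

Hydrogens are implicit in SMILES; fill each atom to its normal valence:
  3 × C: 2 H each → 6
  2 × C: 3 H each → 6
  2 × C: 1 H each → 2
  2 × O: no H
  1 × N: 2 H
  1 × N (charge +1): no H
  1 × O (charge -1): no H
  Total hydrogens = 16.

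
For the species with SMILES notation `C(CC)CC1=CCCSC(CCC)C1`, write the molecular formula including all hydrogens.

C13H24S

Heavy atoms from the SMILES: 13 C, 1 S.
Implicit hydrogens by atom environment:
  8 × C: 2 H each → 16
  2 × C: 3 H each → 6
  2 × C: 1 H each → 2
  1 × C: no H
  1 × S: no H
  Total hydrogens = 24.
Molecular formula: C13H24S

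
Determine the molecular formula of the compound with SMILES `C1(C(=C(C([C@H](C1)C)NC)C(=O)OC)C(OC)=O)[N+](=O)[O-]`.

Heavy atoms from the SMILES: 12 C, 2 N, 6 O.
Implicit hydrogens by atom environment:
  5 × O: no H
  4 × C: 3 H each → 12
  4 × C: no H
  3 × C: 1 H each → 3
  1 × C: 2 H
  1 × N: 1 H
  1 × N (charge +1): no H
  1 × O (charge -1): no H
  Total hydrogens = 18.
Molecular formula: C12H18N2O6

C12H18N2O6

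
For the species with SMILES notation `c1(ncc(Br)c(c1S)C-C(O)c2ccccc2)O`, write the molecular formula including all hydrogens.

Heavy atoms from the SMILES: 1 Br, 13 C, 1 N, 2 O, 1 S.
Implicit hydrogens by atom environment:
  6 × C (aromatic): 1 H each → 6
  5 × C (aromatic): no H
  2 × O: 1 H each → 2
  1 × Br: no H
  1 × C: 2 H
  1 × C: 1 H
  1 × N (aromatic): no H
  1 × S: 1 H
  Total hydrogens = 12.
Molecular formula: C13H12BrNO2S

C13H12BrNO2S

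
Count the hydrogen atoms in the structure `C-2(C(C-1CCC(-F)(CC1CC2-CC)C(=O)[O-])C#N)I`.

Hydrogens are implicit in SMILES; fill each atom to its normal valence:
  5 × C: 2 H each → 10
  5 × C: 1 H each → 5
  3 × C: no H
  1 × C: 3 H
  1 × F: no H
  1 × I: no H
  1 × N: no H
  1 × O: no H
  1 × O (charge -1): no H
  Total hydrogens = 18.

18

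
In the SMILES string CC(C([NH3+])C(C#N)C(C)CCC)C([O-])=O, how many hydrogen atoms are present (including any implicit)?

Hydrogens are implicit in SMILES; fill each atom to its normal valence:
  4 × C: 1 H each → 4
  3 × C: 3 H each → 9
  2 × C: 2 H each → 4
  2 × C: no H
  1 × N (charge +1): 3 H
  1 × N: no H
  1 × O: no H
  1 × O (charge -1): no H
  Total hydrogens = 20.

20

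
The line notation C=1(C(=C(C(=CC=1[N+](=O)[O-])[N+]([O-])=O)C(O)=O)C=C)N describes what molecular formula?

C9H7N3O6

Heavy atoms from the SMILES: 9 C, 3 N, 6 O.
Implicit hydrogens by atom environment:
  5 × C (aromatic): no H
  3 × O: no H
  2 × N (charge +1): no H
  2 × O (charge -1): no H
  1 × C: 2 H
  1 × C (aromatic): 1 H
  1 × C: 1 H
  1 × C: no H
  1 × N: 2 H
  1 × O: 1 H
  Total hydrogens = 7.
Molecular formula: C9H7N3O6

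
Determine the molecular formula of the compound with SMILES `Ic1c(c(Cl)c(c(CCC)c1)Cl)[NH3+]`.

Heavy atoms from the SMILES: 9 C, 2 Cl, 1 I, 1 N.
Implicit hydrogens by atom environment:
  5 × C (aromatic): no H
  2 × C: 2 H each → 4
  2 × Cl: no H
  1 × C: 3 H
  1 × C (aromatic): 1 H
  1 × I: no H
  1 × N (charge +1): 3 H
  Total hydrogens = 11.
Net charge +1.
Molecular formula: C9H11Cl2IN+

C9H11Cl2IN+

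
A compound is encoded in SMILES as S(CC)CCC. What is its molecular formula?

C5H12S

Heavy atoms from the SMILES: 5 C, 1 S.
Implicit hydrogens by atom environment:
  3 × C: 2 H each → 6
  2 × C: 3 H each → 6
  1 × S: no H
  Total hydrogens = 12.
Molecular formula: C5H12S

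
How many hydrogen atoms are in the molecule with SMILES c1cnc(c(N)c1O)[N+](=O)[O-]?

5

Hydrogens are implicit in SMILES; fill each atom to its normal valence:
  3 × C (aromatic): no H
  2 × C (aromatic): 1 H each → 2
  1 × N: 2 H
  1 × N (aromatic): no H
  1 × N (charge +1): no H
  1 × O: 1 H
  1 × O: no H
  1 × O (charge -1): no H
  Total hydrogens = 5.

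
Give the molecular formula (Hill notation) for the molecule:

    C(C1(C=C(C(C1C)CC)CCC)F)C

C13H23F

Heavy atoms from the SMILES: 13 C, 1 F.
Implicit hydrogens by atom environment:
  4 × C: 3 H each → 12
  4 × C: 2 H each → 8
  3 × C: 1 H each → 3
  2 × C: no H
  1 × F: no H
  Total hydrogens = 23.
Molecular formula: C13H23F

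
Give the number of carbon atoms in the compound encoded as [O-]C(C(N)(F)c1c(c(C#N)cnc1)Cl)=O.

8

The symbol for carbon appears 8 times in the SMILES. Lowercase c denotes aromatic carbon and counts toward C.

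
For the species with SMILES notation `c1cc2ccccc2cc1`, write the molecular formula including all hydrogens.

C10H8

Heavy atoms from the SMILES: 10 C.
Implicit hydrogens by atom environment:
  8 × C (aromatic): 1 H each → 8
  2 × C (aromatic): no H
  Total hydrogens = 8.
Molecular formula: C10H8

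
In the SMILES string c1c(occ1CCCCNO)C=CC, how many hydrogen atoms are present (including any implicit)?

Hydrogens are implicit in SMILES; fill each atom to its normal valence:
  4 × C: 2 H each → 8
  2 × C (aromatic): 1 H each → 2
  2 × C: 1 H each → 2
  2 × C (aromatic): no H
  1 × C: 3 H
  1 × N: 1 H
  1 × O: 1 H
  1 × O (aromatic): no H
  Total hydrogens = 17.

17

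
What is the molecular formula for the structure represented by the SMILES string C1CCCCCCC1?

Heavy atoms from the SMILES: 8 C.
Implicit hydrogens by atom environment:
  8 × C: 2 H each → 16
  Total hydrogens = 16.
Molecular formula: C8H16

C8H16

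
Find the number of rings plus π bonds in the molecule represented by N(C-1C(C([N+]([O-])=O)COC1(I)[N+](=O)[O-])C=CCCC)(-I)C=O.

Molecular formula from the SMILES: C11H15I2N3O6.
DoU = (2C + 2 + N − H − X)/2 = (2·11 + 2 + 3 − 15 − 2)/2 = 10/2 = 5.
(Structurally: 1 ring(s) + 4 π bond(s) = 5.)

5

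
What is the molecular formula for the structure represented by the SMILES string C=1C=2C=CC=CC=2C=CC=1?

Heavy atoms from the SMILES: 10 C.
Implicit hydrogens by atom environment:
  8 × C (aromatic): 1 H each → 8
  2 × C (aromatic): no H
  Total hydrogens = 8.
Molecular formula: C10H8

C10H8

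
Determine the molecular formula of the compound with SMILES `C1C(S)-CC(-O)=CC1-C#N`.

C7H9NOS

Heavy atoms from the SMILES: 7 C, 1 N, 1 O, 1 S.
Implicit hydrogens by atom environment:
  3 × C: 1 H each → 3
  2 × C: 2 H each → 4
  2 × C: no H
  1 × N: no H
  1 × O: 1 H
  1 × S: 1 H
  Total hydrogens = 9.
Molecular formula: C7H9NOS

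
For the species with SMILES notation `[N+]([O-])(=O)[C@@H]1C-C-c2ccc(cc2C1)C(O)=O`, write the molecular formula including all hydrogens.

C11H11NO4

Heavy atoms from the SMILES: 11 C, 1 N, 4 O.
Implicit hydrogens by atom environment:
  3 × C: 2 H each → 6
  3 × C (aromatic): 1 H each → 3
  3 × C (aromatic): no H
  2 × O: no H
  1 × C: 1 H
  1 × C: no H
  1 × N (charge +1): no H
  1 × O: 1 H
  1 × O (charge -1): no H
  Total hydrogens = 11.
Molecular formula: C11H11NO4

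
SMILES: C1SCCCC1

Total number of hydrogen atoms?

10

Hydrogens are implicit in SMILES; fill each atom to its normal valence:
  5 × C: 2 H each → 10
  1 × S: no H
  Total hydrogens = 10.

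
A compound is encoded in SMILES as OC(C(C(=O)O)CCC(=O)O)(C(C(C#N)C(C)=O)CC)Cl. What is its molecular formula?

Heavy atoms from the SMILES: 13 C, 1 Cl, 1 N, 6 O.
Implicit hydrogens by atom environment:
  5 × C: no H
  3 × C: 2 H each → 6
  3 × C: 1 H each → 3
  3 × O: 1 H each → 3
  3 × O: no H
  2 × C: 3 H each → 6
  1 × Cl: no H
  1 × N: no H
  Total hydrogens = 18.
Molecular formula: C13H18ClNO6

C13H18ClNO6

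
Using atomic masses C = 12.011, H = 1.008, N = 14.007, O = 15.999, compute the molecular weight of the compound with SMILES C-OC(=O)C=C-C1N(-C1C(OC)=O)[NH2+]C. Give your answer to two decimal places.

215.23

Molecular formula: C9H15N2O4+.
M = 9×12.011 + 15×1.008 + 2×14.007 + 4×15.999 = 215.23 g/mol.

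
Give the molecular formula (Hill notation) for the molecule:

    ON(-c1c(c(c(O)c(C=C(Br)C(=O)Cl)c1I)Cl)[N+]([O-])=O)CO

Heavy atoms from the SMILES: 1 Br, 10 C, 2 Cl, 1 I, 2 N, 6 O.
Implicit hydrogens by atom environment:
  6 × C (aromatic): no H
  3 × O: 1 H each → 3
  2 × C: no H
  2 × Cl: no H
  2 × O: no H
  1 × Br: no H
  1 × C: 2 H
  1 × C: 1 H
  1 × I: no H
  1 × N (charge +1): no H
  1 × N: no H
  1 × O (charge -1): no H
  Total hydrogens = 6.
Molecular formula: C10H6BrCl2IN2O6

C10H6BrCl2IN2O6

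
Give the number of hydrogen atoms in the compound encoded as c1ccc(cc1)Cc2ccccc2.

Hydrogens are implicit in SMILES; fill each atom to its normal valence:
  10 × C (aromatic): 1 H each → 10
  2 × C (aromatic): no H
  1 × C: 2 H
  Total hydrogens = 12.

12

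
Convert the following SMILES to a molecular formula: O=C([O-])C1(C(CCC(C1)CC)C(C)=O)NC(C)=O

C13H20NO4-

Heavy atoms from the SMILES: 13 C, 1 N, 4 O.
Implicit hydrogens by atom environment:
  4 × C: 2 H each → 8
  4 × C: no H
  3 × C: 3 H each → 9
  3 × O: no H
  2 × C: 1 H each → 2
  1 × N: 1 H
  1 × O (charge -1): no H
  Total hydrogens = 20.
Net charge -1.
Molecular formula: C13H20NO4-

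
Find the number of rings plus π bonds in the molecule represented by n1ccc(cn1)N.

Molecular formula from the SMILES: C4H5N3.
DoU = (2C + 2 + N − H − X)/2 = (2·4 + 2 + 3 − 5 − 0)/2 = 8/2 = 4.
(Structurally: 1 ring(s) + 3 π bond(s) = 4.)

4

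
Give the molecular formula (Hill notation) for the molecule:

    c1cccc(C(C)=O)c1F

Heavy atoms from the SMILES: 8 C, 1 F, 1 O.
Implicit hydrogens by atom environment:
  4 × C (aromatic): 1 H each → 4
  2 × C (aromatic): no H
  1 × C: 3 H
  1 × C: no H
  1 × F: no H
  1 × O: no H
  Total hydrogens = 7.
Molecular formula: C8H7FO

C8H7FO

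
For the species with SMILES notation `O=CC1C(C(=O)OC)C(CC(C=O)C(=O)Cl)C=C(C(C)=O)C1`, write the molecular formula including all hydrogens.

Heavy atoms from the SMILES: 15 C, 1 Cl, 6 O.
Implicit hydrogens by atom environment:
  7 × C: 1 H each → 7
  6 × O: no H
  4 × C: no H
  2 × C: 3 H each → 6
  2 × C: 2 H each → 4
  1 × Cl: no H
  Total hydrogens = 17.
Molecular formula: C15H17ClO6

C15H17ClO6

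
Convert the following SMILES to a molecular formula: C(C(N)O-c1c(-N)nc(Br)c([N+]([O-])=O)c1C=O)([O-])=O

C8H6BrN4O6-

Heavy atoms from the SMILES: 1 Br, 8 C, 4 N, 6 O.
Implicit hydrogens by atom environment:
  5 × C (aromatic): no H
  4 × O: no H
  2 × C: 1 H each → 2
  2 × N: 2 H each → 4
  2 × O (charge -1): no H
  1 × Br: no H
  1 × C: no H
  1 × N (aromatic): no H
  1 × N (charge +1): no H
  Total hydrogens = 6.
Net charge -1.
Molecular formula: C8H6BrN4O6-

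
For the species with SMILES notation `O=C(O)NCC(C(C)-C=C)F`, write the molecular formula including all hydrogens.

C7H12FNO2

Heavy atoms from the SMILES: 7 C, 1 F, 1 N, 2 O.
Implicit hydrogens by atom environment:
  3 × C: 1 H each → 3
  2 × C: 2 H each → 4
  1 × C: 3 H
  1 × C: no H
  1 × F: no H
  1 × N: 1 H
  1 × O: 1 H
  1 × O: no H
  Total hydrogens = 12.
Molecular formula: C7H12FNO2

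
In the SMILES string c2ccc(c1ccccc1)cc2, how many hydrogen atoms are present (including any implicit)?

10

Hydrogens are implicit in SMILES; fill each atom to its normal valence:
  10 × C (aromatic): 1 H each → 10
  2 × C (aromatic): no H
  Total hydrogens = 10.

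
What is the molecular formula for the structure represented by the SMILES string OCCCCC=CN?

C6H13NO

Heavy atoms from the SMILES: 6 C, 1 N, 1 O.
Implicit hydrogens by atom environment:
  4 × C: 2 H each → 8
  2 × C: 1 H each → 2
  1 × N: 2 H
  1 × O: 1 H
  Total hydrogens = 13.
Molecular formula: C6H13NO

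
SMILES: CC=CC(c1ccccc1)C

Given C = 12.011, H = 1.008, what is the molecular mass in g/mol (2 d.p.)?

146.23

Molecular formula: C11H14.
M = 11×12.011 + 14×1.008 = 146.23 g/mol.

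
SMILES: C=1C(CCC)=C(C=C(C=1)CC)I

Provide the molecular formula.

C11H15I

Heavy atoms from the SMILES: 11 C, 1 I.
Implicit hydrogens by atom environment:
  3 × C: 2 H each → 6
  3 × C (aromatic): 1 H each → 3
  3 × C (aromatic): no H
  2 × C: 3 H each → 6
  1 × I: no H
  Total hydrogens = 15.
Molecular formula: C11H15I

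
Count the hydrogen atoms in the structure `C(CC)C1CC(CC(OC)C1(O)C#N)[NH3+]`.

21

Hydrogens are implicit in SMILES; fill each atom to its normal valence:
  4 × C: 2 H each → 8
  3 × C: 1 H each → 3
  2 × C: 3 H each → 6
  2 × C: no H
  1 × N (charge +1): 3 H
  1 × N: no H
  1 × O: 1 H
  1 × O: no H
  Total hydrogens = 21.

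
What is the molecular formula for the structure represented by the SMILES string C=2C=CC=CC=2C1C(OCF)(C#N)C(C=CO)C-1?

Heavy atoms from the SMILES: 14 C, 1 F, 1 N, 2 O.
Implicit hydrogens by atom environment:
  5 × C (aromatic): 1 H each → 5
  4 × C: 1 H each → 4
  2 × C: 2 H each → 4
  2 × C: no H
  1 × C (aromatic): no H
  1 × F: no H
  1 × N: no H
  1 × O: 1 H
  1 × O: no H
  Total hydrogens = 14.
Molecular formula: C14H14FNO2

C14H14FNO2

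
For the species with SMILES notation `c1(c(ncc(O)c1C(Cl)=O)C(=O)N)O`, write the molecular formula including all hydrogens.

Heavy atoms from the SMILES: 7 C, 1 Cl, 2 N, 4 O.
Implicit hydrogens by atom environment:
  4 × C (aromatic): no H
  2 × C: no H
  2 × O: 1 H each → 2
  2 × O: no H
  1 × C (aromatic): 1 H
  1 × Cl: no H
  1 × N: 2 H
  1 × N (aromatic): no H
  Total hydrogens = 5.
Molecular formula: C7H5ClN2O4

C7H5ClN2O4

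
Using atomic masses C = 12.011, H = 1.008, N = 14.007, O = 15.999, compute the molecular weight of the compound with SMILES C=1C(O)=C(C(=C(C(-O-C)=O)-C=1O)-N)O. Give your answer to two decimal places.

Molecular formula: C8H9NO5.
M = 8×12.011 + 9×1.008 + 1×14.007 + 5×15.999 = 199.16 g/mol.

199.16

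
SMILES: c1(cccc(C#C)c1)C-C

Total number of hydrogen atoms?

10

Hydrogens are implicit in SMILES; fill each atom to its normal valence:
  4 × C (aromatic): 1 H each → 4
  2 × C (aromatic): no H
  1 × C: 3 H
  1 × C: 2 H
  1 × C: 1 H
  1 × C: no H
  Total hydrogens = 10.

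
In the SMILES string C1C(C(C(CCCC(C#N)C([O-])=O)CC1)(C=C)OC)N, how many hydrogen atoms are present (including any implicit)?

23

Hydrogens are implicit in SMILES; fill each atom to its normal valence:
  7 × C: 2 H each → 14
  4 × C: 1 H each → 4
  3 × C: no H
  2 × O: no H
  1 × C: 3 H
  1 × N: 2 H
  1 × N: no H
  1 × O (charge -1): no H
  Total hydrogens = 23.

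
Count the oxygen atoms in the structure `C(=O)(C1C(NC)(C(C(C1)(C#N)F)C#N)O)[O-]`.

The symbol for oxygen appears 3 times in the SMILES.

3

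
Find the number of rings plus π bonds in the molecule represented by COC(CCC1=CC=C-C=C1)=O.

Molecular formula from the SMILES: C10H12O2.
DoU = (2C + 2 + N − H − X)/2 = (2·10 + 2 + 0 − 12 − 0)/2 = 10/2 = 5.
(Structurally: 1 ring(s) + 4 π bond(s) = 5.)

5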